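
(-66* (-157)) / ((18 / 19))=32813/3 = 10937.67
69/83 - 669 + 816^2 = 55210590/83 = 665187.83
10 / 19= 0.53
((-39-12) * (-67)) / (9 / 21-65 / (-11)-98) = -263109/7058 = -37.28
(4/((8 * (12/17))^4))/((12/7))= 584647/254803968 = 0.00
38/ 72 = 19/36 = 0.53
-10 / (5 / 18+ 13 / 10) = -450/71 = -6.34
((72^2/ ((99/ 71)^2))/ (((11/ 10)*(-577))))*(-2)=8.40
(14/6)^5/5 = 16807/1215 = 13.83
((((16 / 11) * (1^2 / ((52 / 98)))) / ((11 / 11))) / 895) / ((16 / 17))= 833/255970 = 0.00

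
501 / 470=1.07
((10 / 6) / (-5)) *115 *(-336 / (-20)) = -644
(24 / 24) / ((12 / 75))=25/4 = 6.25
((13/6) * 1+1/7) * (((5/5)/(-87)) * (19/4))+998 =14584925/14616 = 997.87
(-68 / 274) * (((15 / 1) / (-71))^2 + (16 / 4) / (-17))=32678/690617 = 0.05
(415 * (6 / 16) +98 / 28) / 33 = 4.82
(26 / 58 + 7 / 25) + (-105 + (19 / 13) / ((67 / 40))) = -103.40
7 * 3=21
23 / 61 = 0.38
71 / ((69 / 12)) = 284/23 = 12.35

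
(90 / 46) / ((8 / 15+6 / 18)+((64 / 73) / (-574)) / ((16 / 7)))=2020275/894217 = 2.26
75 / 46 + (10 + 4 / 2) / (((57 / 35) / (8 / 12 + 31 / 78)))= 322835/34086 = 9.47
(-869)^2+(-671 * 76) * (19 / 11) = 667077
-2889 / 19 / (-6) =963/38 = 25.34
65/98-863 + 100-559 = -129491/98 = -1321.34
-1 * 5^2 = -25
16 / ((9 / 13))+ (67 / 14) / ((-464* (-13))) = 17565787/760032 = 23.11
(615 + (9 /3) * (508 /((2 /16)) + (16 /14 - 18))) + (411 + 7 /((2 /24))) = 92760/7 = 13251.43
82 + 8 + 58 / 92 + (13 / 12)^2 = 304055/3312 = 91.80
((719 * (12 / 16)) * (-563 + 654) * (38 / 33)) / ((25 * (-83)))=-1243151/45650 = -27.23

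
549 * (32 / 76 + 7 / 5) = 94977/95 = 999.76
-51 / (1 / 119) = -6069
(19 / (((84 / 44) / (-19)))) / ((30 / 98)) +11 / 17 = -472054/765 = -617.06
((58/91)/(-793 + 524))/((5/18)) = -1044/122395 = -0.01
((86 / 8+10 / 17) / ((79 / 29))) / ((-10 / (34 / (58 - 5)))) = -22359/83740 = -0.27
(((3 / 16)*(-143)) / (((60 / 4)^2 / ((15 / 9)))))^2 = 20449/518400 = 0.04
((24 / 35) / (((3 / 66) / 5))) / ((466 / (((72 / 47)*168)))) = 456192/10951 = 41.66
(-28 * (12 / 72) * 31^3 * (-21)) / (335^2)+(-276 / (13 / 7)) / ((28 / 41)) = -279530791/1458925 = -191.60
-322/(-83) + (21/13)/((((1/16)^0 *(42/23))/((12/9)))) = 5.06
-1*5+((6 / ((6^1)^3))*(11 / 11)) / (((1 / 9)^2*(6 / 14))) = 1/4 = 0.25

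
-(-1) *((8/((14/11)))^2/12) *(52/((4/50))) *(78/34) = 4089800/833 = 4909.72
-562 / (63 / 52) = -29224/63 = -463.87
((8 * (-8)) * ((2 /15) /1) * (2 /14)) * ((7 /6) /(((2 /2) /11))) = -15.64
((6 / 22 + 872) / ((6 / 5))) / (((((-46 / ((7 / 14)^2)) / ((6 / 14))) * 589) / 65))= -164125/878416 = -0.19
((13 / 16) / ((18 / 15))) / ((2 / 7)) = 455/192 = 2.37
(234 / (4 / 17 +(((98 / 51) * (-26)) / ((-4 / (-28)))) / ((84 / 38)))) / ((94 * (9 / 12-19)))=35802/41463635 = 0.00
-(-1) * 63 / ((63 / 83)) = 83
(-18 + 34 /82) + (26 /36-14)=-22777/738 = -30.86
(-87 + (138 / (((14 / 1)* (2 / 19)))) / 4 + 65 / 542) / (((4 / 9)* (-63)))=963211/424928 = 2.27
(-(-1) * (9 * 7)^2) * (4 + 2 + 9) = 59535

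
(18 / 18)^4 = 1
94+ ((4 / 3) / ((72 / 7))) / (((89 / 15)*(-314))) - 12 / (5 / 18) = 127768937/2515140 = 50.80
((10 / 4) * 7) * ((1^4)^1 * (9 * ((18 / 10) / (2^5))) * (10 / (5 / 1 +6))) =2835/352 = 8.05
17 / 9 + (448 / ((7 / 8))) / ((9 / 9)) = 4625/9 = 513.89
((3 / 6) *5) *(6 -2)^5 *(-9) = -23040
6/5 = 1.20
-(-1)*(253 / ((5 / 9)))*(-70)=-31878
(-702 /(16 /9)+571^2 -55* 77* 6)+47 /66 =79262525/264 = 300236.84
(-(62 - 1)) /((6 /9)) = -183/2 = -91.50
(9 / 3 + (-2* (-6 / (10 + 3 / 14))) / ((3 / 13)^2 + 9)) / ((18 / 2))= 8779/25245 = 0.35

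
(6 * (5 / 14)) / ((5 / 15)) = 45/7 = 6.43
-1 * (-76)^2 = -5776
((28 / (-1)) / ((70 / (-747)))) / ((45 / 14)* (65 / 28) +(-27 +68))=585648/94985 = 6.17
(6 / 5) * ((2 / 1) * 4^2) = 192/5 = 38.40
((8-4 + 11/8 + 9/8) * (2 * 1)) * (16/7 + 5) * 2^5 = 21216/7 = 3030.86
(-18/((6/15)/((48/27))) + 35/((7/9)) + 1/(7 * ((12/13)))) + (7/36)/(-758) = -6656047/191016 = -34.85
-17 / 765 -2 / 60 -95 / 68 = -889/612 = -1.45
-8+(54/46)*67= 70.65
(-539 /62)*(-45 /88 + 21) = -88347/496 = -178.12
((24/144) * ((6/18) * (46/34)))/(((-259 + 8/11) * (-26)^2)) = -253/587677896 = 0.00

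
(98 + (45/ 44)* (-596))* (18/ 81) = -11254/99 = -113.68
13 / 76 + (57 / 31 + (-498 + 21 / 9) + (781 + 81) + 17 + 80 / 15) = 2761301/7068 = 390.68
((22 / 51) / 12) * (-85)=-55/18 = -3.06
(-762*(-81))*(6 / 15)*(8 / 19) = 10395.28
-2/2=-1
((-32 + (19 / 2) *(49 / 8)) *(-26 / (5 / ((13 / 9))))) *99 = -19473.02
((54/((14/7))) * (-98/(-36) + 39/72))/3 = 235/8 = 29.38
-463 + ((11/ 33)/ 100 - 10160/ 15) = -114033/100 = -1140.33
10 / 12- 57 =-56.17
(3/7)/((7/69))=207/49 = 4.22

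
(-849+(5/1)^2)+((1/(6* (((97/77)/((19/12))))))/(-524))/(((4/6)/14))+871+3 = 60983359/1219872 = 49.99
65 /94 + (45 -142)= -9053/94 = -96.31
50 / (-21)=-50/21 = -2.38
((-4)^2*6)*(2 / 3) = 64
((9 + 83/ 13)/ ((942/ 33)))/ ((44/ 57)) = 1425/2041 = 0.70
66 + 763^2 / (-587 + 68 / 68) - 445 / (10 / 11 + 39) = -241461897/257254 = -938.61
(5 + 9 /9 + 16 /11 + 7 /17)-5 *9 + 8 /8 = -6757/187 = -36.13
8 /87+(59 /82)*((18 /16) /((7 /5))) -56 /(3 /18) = -133965623/399504 = -335.33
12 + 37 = 49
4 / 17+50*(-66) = -56096/17 = -3299.76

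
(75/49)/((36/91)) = 325/84 = 3.87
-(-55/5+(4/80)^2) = 4399/400 = 11.00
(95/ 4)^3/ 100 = 133.96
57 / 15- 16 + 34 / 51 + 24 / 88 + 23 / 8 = -11069/1320 = -8.39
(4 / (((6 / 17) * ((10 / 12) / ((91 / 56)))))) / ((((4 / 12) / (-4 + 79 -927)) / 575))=-32480370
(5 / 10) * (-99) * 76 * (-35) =131670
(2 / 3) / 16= 1/24 = 0.04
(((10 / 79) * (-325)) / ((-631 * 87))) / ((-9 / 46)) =-149500/39031767 = 0.00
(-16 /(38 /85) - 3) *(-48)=35376/19 = 1861.89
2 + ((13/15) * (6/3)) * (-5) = -20/3 = -6.67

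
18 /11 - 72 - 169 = -2633/11 = -239.36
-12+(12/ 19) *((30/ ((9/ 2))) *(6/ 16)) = -198/19 = -10.42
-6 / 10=-3/5 = -0.60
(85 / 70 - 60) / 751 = -823/10514 = -0.08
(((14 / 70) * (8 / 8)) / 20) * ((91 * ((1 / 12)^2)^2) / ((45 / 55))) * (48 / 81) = 1001/31492800 = 0.00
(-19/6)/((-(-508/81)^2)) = 41553/516128 = 0.08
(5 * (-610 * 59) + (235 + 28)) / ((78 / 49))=-8804663/78 = -112880.29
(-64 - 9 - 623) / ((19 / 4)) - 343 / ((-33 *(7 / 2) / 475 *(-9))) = -1711298/5643 = -303.26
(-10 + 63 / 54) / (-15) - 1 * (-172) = 172.59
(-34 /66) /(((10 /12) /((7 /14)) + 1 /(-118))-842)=2006/3272291 = 0.00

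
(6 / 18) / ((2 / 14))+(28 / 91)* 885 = 10711/39 = 274.64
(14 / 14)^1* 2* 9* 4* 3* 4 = 864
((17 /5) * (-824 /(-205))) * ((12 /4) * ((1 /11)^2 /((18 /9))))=21012/124025 = 0.17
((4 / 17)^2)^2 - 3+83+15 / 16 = 108163791/1336336 = 80.94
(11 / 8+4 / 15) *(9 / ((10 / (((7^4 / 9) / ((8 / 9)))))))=1418991/3200 = 443.43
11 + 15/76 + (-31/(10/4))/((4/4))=-457/380 = -1.20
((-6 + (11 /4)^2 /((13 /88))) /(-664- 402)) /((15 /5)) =-1175/83148 = -0.01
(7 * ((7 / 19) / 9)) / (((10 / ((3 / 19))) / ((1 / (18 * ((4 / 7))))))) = 343/779760 = 0.00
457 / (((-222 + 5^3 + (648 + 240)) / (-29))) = -16.75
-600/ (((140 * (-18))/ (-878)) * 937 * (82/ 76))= -166820/806757 = -0.21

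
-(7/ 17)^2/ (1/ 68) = -196/17 = -11.53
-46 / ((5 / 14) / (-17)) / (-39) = -10948/195 = -56.14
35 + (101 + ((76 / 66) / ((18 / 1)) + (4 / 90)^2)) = 3030869/22275 = 136.07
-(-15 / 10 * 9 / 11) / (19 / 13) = 351/418 = 0.84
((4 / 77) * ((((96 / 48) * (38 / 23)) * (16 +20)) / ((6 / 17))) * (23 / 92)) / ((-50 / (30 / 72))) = -323/8855 = -0.04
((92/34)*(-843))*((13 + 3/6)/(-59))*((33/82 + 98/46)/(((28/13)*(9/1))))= 9238437/135464 = 68.20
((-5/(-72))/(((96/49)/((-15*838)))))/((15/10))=-513275/1728 = -297.03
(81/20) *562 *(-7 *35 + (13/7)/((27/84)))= -544493.70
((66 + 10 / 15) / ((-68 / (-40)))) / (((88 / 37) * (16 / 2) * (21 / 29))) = 134125/47124 = 2.85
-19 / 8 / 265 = -19/2120 = -0.01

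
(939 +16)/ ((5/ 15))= 2865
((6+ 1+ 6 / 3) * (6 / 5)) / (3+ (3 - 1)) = 54/25 = 2.16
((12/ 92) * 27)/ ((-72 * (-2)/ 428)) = 10.47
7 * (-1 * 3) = -21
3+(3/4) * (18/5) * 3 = 111/10 = 11.10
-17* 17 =-289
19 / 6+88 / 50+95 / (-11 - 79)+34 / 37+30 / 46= 1042046/191475 = 5.44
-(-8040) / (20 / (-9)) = -3618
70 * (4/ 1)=280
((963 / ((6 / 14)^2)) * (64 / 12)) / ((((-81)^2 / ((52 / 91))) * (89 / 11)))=527296/1751787 = 0.30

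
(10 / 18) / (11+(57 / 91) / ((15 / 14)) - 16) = -325/2583 = -0.13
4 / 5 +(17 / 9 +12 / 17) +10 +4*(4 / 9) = 3869/255 = 15.17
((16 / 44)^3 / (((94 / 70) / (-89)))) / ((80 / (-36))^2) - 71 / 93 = -40979971/29089005 = -1.41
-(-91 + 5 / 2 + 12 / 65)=11481/130 = 88.32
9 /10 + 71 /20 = 89/20 = 4.45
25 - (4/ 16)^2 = 399/16 = 24.94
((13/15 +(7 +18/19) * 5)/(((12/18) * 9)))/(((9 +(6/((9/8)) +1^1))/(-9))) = -3.97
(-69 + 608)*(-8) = -4312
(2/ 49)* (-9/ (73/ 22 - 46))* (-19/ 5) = -2508/76685 = -0.03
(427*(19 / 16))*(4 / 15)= 8113/60 = 135.22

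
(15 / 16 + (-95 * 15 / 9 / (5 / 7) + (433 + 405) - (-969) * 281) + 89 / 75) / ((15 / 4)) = 36387661/500 = 72775.32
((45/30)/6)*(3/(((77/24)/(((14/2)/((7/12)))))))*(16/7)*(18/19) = 6.07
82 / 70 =41/35 = 1.17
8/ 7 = 1.14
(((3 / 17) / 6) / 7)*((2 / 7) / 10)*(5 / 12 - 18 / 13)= -151/1299480 = 0.00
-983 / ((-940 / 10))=983/94 = 10.46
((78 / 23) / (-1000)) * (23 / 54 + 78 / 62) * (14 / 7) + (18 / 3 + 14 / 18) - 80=-234970147/3208500 = -73.23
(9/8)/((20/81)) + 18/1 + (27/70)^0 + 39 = 62.56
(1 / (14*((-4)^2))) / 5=1/1120 = 0.00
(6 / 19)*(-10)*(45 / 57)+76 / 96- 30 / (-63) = -24769/20216 = -1.23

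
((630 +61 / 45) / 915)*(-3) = -28411/13725 = -2.07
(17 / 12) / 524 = 17/6288 = 0.00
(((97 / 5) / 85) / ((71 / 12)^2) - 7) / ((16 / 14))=-104881049/17139400 = -6.12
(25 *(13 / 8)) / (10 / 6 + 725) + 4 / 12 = 0.39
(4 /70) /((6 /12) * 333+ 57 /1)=4/15645 = 0.00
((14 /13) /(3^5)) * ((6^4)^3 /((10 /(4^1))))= 250822656/65 = 3858810.09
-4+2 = -2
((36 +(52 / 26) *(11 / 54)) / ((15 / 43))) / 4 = 42269/1620 = 26.09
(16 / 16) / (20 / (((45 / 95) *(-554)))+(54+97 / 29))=72297/4140349 = 0.02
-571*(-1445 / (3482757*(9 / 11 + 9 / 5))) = 45380225/501517008 = 0.09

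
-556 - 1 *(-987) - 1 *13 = 418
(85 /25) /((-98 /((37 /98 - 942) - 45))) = 1643713/48020 = 34.23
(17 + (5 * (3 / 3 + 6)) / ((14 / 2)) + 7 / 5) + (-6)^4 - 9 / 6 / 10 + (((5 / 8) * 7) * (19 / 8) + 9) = 85673/64 = 1338.64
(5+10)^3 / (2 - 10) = -3375/8 = -421.88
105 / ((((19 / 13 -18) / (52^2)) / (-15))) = 11072880/43 = 257508.84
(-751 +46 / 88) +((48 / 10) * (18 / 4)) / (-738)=-6769569/9020 = -750.51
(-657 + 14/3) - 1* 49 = -2104/3 = -701.33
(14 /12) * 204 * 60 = 14280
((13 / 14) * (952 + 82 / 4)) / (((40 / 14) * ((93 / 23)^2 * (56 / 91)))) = 34776989/1107072 = 31.41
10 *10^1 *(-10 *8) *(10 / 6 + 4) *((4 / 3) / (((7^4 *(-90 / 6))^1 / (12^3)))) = 6963200/2401 = 2900.12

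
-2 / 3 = -0.67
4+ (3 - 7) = 0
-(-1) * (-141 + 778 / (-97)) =-14455/97 = -149.02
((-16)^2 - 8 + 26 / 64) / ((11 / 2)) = 7949/176 = 45.16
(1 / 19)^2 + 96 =34657/361 = 96.00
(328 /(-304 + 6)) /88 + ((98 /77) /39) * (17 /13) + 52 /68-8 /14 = 44191061/197771574 = 0.22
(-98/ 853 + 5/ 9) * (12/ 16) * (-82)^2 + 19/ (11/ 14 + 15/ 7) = 233840437/104919 = 2228.77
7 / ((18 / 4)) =14/9 = 1.56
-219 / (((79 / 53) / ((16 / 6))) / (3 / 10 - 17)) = 2584492/395 = 6543.02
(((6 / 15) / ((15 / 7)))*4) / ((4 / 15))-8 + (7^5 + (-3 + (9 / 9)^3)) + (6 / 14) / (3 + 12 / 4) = 1175991/70 = 16799.87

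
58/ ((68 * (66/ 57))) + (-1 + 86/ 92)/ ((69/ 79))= 261933/395692 = 0.66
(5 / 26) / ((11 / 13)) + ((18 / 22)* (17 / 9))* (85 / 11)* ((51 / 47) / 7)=165485/79618 = 2.08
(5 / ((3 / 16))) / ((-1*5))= -16/3 = -5.33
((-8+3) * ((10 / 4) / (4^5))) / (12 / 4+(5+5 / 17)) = -425/288768 = 0.00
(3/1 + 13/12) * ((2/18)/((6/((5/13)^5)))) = 153125/240597864 = 0.00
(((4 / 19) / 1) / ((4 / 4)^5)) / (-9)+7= 1193/171 = 6.98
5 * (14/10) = 7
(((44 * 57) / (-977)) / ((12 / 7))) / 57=-77/2931 = -0.03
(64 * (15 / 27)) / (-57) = -320/513 = -0.62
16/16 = 1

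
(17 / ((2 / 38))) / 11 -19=114/11 = 10.36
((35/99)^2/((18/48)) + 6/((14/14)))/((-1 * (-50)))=93109/735075 = 0.13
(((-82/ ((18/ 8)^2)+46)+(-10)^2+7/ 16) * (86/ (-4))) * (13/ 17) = -94354169/44064 = -2141.30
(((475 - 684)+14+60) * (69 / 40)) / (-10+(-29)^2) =-621/2216 = -0.28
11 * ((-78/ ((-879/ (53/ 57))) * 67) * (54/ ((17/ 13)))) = 237647124/94639 = 2511.09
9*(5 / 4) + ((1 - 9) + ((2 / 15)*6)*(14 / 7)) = 97/20 = 4.85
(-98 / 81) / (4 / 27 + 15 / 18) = -196/159 = -1.23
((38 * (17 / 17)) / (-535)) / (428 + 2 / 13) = -247/1488905 = 0.00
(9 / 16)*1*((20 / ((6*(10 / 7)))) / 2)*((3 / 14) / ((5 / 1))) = 9/320 = 0.03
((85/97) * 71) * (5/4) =30175/388 = 77.77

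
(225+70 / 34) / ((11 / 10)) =38600/187 = 206.42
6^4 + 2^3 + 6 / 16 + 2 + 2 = 10467/8 = 1308.38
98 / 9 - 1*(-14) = 24.89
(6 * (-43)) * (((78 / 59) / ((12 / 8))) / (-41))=13416/2419 = 5.55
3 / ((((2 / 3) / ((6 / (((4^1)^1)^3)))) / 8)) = 27/8 = 3.38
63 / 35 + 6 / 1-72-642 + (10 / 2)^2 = -3406/5 = -681.20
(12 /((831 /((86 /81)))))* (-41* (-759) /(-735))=-3568312/5497065 = -0.65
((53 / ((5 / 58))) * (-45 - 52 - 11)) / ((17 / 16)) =-5311872/85 = -62492.61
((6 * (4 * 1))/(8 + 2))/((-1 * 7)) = -0.34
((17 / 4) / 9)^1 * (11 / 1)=187/36 = 5.19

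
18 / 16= 9/8 = 1.12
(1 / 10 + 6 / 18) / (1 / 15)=6.50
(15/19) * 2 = 30/19 = 1.58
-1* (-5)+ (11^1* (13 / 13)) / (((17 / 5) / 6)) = 415/17 = 24.41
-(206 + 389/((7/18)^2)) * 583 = -79363790/49 = -1619669.18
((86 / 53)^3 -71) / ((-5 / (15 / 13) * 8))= 29802633/15483208 = 1.92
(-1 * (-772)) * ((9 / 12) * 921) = 533259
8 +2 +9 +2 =21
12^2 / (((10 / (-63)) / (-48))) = 43545.60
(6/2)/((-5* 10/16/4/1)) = -96/25 = -3.84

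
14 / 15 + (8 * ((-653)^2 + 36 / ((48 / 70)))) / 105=32493.24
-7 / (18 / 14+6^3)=-0.03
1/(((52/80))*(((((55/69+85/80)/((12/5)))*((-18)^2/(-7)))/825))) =-2833600/80067 = -35.39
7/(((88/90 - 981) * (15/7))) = -147/44101 = 0.00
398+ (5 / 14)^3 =1092237/2744 = 398.05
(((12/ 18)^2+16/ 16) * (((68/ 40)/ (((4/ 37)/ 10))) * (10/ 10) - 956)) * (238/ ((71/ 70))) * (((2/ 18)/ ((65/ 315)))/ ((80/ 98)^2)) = -218753.61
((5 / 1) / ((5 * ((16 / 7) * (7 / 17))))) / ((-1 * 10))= -17/160 = -0.11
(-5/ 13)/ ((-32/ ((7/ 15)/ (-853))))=-7/1064544 = 0.00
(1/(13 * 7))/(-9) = -1/819 = 0.00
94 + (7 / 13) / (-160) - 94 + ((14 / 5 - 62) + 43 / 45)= -58.25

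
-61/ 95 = -0.64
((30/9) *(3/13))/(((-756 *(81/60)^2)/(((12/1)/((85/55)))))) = -44000/10149867 = 0.00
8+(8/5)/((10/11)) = 244/25 = 9.76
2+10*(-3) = -28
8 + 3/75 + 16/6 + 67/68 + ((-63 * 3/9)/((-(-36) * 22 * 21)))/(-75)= 11806559/1009800 = 11.69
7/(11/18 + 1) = 126/29 = 4.34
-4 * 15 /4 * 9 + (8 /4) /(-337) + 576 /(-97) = -4607321/32689 = -140.94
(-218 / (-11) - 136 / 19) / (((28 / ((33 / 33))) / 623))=117747/418 = 281.69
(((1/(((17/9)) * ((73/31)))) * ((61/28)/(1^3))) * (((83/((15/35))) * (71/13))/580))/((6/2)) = 11143663/37428560 = 0.30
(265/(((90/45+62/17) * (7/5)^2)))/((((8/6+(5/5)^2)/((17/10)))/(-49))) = -382925/448 = -854.74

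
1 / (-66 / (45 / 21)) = -5/154 = -0.03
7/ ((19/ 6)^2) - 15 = -5163/361 = -14.30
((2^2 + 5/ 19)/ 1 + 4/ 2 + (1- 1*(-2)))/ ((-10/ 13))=-1144/95 = -12.04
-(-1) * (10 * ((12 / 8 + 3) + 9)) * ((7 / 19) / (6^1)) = 315/38 = 8.29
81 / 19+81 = 1620/19 = 85.26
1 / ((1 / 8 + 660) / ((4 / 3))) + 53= 839711/15843 = 53.00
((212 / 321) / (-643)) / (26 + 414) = -53/22704330 = 0.00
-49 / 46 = -1.07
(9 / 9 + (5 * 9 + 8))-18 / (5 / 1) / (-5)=1368/25 = 54.72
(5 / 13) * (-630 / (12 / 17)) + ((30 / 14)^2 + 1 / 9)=-3882001/11466 = -338.57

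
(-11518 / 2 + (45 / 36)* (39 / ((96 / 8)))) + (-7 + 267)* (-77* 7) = -2334319/16 = -145894.94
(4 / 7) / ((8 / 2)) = 0.14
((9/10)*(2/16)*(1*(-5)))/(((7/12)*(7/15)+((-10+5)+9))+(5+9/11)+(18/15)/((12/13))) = -4455/90212 = -0.05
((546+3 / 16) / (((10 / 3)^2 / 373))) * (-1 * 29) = -850767867/1600 = -531729.92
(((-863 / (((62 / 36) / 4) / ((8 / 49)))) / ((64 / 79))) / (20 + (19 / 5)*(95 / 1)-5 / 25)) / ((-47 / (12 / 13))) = 9203895/441779884 = 0.02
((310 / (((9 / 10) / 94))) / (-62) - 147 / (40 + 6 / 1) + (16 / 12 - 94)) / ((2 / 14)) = -1791209/414 = -4326.59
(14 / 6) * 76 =532/3 = 177.33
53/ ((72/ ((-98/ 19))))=-3.80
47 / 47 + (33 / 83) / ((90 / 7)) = 2567/2490 = 1.03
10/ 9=1.11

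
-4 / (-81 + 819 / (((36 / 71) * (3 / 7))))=-48/44255 = 0.00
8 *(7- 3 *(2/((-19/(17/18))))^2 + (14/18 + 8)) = 1227976/9747 = 125.99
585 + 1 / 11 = 6436/11 = 585.09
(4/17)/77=4/1309 = 0.00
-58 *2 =-116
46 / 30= 23/15 = 1.53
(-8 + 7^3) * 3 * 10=10050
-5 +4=-1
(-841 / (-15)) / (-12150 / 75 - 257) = -841/6285 = -0.13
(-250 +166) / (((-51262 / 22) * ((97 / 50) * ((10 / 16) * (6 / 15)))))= 184800/2486207 = 0.07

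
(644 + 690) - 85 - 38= 1211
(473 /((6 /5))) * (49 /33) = 10535/18 = 585.28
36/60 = 3/5 = 0.60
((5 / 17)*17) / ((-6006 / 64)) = -160/3003 = -0.05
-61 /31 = -1.97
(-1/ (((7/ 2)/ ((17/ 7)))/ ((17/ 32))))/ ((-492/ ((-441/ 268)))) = -867/703232 = 0.00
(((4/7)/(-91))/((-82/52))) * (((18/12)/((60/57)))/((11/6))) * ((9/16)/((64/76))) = 29241/14143360 = 0.00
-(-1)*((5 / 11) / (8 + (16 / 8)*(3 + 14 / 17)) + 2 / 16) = 1803/11704 = 0.15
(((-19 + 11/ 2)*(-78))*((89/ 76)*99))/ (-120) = -3092661/3040 = -1017.32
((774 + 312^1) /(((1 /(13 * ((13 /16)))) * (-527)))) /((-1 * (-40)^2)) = 91767/6745600 = 0.01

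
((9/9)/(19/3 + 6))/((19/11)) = 33/703 = 0.05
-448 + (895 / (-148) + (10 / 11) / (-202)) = -74658829/164428 = -454.05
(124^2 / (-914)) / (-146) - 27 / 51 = -234901/567137 = -0.41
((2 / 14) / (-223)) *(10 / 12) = -5/9366 = 0.00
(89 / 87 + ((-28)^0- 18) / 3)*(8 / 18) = -1616/783 = -2.06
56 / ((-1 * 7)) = -8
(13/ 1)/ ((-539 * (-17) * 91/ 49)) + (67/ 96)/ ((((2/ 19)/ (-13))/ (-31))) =671542063/251328 = 2671.97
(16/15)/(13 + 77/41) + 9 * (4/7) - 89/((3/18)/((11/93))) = -57.95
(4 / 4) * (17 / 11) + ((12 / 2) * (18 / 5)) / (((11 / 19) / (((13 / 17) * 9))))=241529/935 = 258.32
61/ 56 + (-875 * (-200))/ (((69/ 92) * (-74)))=-19593229/6216 = -3152.06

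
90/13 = 6.92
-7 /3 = -2.33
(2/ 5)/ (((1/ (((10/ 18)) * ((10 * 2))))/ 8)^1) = 320/9 = 35.56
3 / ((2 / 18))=27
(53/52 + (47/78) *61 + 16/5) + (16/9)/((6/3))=41.86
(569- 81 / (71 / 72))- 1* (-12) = 35419/71 = 498.86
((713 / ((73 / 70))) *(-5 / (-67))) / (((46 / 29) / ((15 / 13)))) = 2359875/63583 = 37.11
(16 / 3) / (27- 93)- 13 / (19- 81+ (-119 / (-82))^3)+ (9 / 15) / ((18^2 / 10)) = 37718227/238330818 = 0.16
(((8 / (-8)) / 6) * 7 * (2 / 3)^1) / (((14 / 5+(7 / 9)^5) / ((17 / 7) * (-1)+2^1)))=0.11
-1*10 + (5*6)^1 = 20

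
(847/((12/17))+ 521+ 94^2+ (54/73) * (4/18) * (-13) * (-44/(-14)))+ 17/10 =323521267/30660 = 10551.90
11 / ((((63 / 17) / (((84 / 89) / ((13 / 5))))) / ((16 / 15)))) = 11968/10413 = 1.15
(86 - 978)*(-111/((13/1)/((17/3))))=561068/13 = 43159.08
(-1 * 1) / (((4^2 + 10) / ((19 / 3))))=-19/78 = -0.24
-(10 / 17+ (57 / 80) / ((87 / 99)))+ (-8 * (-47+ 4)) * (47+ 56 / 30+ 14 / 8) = 412007617/23664 = 17410.73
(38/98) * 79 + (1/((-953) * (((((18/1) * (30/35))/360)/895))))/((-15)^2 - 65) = 30.50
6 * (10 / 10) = 6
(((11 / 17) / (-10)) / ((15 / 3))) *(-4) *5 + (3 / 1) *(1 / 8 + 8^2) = 130991/680 = 192.63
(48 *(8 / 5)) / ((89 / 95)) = 7296/89 = 81.98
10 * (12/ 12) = 10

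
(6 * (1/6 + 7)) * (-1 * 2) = -86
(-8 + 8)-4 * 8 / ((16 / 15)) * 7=-210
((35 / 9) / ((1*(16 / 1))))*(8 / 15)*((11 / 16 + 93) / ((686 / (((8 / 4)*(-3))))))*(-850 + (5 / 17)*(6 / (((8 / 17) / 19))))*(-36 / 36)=-667055/8064 = -82.72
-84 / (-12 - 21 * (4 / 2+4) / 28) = 5.09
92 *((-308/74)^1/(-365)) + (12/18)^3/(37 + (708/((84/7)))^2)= 672934844/641392965 = 1.05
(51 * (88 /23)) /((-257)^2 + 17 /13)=9724/3291507 = 0.00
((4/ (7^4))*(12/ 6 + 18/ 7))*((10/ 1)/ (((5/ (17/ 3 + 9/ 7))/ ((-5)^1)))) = -186880/352947 = -0.53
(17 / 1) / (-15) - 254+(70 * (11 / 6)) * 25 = 14766/5 = 2953.20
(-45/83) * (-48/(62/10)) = 10800/2573 = 4.20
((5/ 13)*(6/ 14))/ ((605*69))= 1/253253 = 0.00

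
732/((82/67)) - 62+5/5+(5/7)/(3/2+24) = 537.13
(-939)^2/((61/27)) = 23806467/61 = 390269.95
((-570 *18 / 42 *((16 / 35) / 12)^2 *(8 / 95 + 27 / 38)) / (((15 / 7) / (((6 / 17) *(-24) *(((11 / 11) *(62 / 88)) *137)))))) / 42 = 20521504/8017625 = 2.56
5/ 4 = 1.25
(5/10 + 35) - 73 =-75/2 = -37.50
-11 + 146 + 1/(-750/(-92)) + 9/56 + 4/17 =48380167/357000 = 135.52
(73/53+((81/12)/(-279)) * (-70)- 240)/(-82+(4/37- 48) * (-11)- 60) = -28806313/46786068 = -0.62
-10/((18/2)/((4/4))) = -10/9 = -1.11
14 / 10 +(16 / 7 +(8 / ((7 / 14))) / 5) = 241/35 = 6.89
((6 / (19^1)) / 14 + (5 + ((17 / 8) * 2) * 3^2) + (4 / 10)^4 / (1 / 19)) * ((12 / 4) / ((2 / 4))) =43649559/166250 = 262.55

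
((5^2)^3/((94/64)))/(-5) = -100000/47 = -2127.66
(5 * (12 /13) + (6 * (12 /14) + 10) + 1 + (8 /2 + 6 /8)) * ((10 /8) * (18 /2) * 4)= 417825/364 = 1147.87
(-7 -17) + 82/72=-823/36 = -22.86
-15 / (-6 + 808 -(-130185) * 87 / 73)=-1095/11384641 = 0.00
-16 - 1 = -17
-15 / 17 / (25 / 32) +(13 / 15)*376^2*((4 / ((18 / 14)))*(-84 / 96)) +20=-765437044/2295 = -333523.77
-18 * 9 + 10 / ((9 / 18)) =-142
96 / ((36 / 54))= 144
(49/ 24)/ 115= 49/2760 = 0.02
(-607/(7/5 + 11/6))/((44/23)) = -209415/2134 = -98.13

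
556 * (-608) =-338048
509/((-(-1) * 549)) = 509/549 = 0.93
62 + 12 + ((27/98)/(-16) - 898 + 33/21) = -822.45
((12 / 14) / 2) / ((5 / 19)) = 57/35 = 1.63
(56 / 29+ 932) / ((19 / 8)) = 216672/551 = 393.23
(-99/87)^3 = -1.47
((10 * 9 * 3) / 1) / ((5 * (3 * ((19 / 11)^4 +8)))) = 87846/82483 = 1.07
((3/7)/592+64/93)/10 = 53099/770784 = 0.07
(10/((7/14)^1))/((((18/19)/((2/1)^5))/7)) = 42560/9 = 4728.89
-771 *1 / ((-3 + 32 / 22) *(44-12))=8481/544 = 15.59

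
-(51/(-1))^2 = -2601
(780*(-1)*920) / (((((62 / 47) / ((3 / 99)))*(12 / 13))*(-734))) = 9134450/375441 = 24.33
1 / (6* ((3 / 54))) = 3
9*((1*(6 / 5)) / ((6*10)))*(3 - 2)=9/50 = 0.18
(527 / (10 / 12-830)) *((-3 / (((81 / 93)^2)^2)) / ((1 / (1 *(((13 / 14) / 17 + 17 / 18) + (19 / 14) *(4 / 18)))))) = 57258302/13286025 = 4.31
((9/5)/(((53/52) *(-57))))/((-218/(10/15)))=52/548815 = 0.00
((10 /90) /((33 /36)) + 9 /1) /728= 43/3432 = 0.01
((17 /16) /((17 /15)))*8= 15/2 = 7.50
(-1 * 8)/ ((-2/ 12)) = 48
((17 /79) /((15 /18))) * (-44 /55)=-408/1975 = -0.21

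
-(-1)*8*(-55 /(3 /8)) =-3520/3 = -1173.33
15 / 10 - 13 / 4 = -7/4 = -1.75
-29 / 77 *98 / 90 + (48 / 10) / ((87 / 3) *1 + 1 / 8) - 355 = -40972216/115335 = -355.25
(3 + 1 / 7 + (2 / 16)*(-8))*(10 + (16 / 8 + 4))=240/7 = 34.29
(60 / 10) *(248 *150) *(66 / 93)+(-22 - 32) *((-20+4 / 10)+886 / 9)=770712/5 = 154142.40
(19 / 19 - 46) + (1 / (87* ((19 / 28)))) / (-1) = -74413/1653 = -45.02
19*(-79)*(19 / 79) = -361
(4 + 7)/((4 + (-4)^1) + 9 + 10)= 11/19 = 0.58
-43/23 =-1.87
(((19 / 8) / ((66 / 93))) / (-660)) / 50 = -589/5808000 = 0.00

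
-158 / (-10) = 79/5 = 15.80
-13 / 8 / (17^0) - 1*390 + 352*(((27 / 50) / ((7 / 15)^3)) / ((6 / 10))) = 7478981/2744 = 2725.58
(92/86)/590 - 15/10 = -38009/25370 = -1.50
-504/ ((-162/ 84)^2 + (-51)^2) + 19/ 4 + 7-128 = -26421029/226900 = -116.44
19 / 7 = 2.71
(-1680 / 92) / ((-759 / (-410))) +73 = 63.14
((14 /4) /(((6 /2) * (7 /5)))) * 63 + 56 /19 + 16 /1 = 2715/38 = 71.45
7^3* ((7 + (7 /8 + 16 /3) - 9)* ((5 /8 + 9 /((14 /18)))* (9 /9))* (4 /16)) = 3380167/768 = 4401.26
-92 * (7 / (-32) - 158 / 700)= 40.89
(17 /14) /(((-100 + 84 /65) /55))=-60775/89824 = -0.68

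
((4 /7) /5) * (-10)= -8/7 = -1.14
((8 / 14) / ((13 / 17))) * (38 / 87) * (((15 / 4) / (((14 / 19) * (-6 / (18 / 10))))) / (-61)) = 18411/2253706 = 0.01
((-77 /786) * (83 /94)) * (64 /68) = -25564/314007 = -0.08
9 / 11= 0.82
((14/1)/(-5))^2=196/25 = 7.84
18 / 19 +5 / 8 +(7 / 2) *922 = 490743/152 = 3228.57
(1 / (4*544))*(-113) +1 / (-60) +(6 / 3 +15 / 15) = 95681/32640 = 2.93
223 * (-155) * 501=-17317065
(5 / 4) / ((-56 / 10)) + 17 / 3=1829/336 = 5.44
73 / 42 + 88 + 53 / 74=70283/777 = 90.45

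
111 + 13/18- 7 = 1885/18 = 104.72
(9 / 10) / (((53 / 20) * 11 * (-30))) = -3/2915 = 0.00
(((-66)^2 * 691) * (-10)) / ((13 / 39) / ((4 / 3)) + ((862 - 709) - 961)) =13377760/359 = 37263.96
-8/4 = -2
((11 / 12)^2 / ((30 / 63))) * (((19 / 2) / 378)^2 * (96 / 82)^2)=43681/28593810 = 0.00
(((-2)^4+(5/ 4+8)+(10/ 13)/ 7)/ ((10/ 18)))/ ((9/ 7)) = 9231/260 = 35.50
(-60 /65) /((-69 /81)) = 324/299 = 1.08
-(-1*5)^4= -625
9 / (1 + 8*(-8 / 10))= -5/3 = -1.67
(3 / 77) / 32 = 3/2464 = 0.00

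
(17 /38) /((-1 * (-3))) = 17/114 = 0.15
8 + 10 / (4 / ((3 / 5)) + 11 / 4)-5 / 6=5579/678 = 8.23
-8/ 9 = -0.89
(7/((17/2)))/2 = 7/17 = 0.41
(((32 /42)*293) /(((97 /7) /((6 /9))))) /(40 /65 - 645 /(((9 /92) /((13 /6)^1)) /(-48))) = 15236/972761493 = 0.00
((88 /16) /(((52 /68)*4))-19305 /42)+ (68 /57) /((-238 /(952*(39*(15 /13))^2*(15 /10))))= -206824109/13832 = -14952.58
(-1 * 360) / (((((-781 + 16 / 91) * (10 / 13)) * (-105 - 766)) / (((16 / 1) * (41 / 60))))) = -59696/7934475 = -0.01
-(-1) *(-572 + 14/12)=-3425/6 = -570.83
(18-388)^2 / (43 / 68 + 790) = 9309200/53763 = 173.15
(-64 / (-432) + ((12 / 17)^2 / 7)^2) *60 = 338599760/36832761 = 9.19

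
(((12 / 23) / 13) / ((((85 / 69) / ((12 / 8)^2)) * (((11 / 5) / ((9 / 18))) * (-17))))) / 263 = -81/21738002 = 0.00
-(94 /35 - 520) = 18106/35 = 517.31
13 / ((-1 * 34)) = -13/34 = -0.38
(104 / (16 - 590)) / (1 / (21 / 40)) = -0.10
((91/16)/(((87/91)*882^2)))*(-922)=-77909/11049696 = -0.01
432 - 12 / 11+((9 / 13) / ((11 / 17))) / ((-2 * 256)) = 2868117/6656 = 430.91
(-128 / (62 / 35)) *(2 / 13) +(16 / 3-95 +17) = -83.78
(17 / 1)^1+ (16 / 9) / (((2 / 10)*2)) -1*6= 139/9 = 15.44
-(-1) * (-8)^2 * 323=20672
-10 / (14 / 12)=-60/7 = -8.57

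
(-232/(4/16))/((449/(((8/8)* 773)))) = -1597.65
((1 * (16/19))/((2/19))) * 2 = 16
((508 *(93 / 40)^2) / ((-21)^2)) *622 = 37956617/9800 = 3873.12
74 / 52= 1.42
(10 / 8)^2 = 25/16 = 1.56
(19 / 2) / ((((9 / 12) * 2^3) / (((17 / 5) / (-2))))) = -323/120 = -2.69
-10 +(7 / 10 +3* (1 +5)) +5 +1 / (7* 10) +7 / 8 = 817/56 = 14.59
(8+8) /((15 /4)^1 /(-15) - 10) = -64/41 = -1.56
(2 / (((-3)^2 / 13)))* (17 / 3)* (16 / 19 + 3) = 32266/513 = 62.90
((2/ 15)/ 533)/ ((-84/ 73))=-73/335790 = 0.00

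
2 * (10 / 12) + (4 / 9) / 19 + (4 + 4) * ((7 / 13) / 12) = 4555/2223 = 2.05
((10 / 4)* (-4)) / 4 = -5/2 = -2.50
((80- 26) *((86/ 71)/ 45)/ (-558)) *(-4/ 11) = 344/363165 = 0.00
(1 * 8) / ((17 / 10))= 80/17 = 4.71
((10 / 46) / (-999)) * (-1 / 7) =5/160839 = 0.00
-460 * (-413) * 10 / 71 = 1899800/71 = 26757.75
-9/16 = -0.56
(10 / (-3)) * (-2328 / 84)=1940/21 = 92.38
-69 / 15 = -23/5 = -4.60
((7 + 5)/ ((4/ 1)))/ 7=3/7 = 0.43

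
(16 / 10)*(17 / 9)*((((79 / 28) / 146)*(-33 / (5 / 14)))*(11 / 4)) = -162503/10950 = -14.84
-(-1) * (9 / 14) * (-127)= -1143/14 = -81.64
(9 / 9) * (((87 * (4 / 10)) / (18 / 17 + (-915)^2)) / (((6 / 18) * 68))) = 29/15814270 = 0.00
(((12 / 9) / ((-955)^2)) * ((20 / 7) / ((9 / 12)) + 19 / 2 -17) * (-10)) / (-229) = -124/526311387 = 0.00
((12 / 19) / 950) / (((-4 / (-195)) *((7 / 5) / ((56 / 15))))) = 156/1805 = 0.09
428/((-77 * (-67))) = 0.08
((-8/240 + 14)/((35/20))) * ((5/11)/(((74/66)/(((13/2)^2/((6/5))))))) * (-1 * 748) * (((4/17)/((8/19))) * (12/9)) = -147994990/2331 = -63489.91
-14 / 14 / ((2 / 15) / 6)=-45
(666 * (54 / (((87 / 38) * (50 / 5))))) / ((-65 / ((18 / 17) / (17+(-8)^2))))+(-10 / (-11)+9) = 16907749/1762475 = 9.59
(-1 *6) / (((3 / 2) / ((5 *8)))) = -160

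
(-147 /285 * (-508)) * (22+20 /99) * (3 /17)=54712616/53295 = 1026.60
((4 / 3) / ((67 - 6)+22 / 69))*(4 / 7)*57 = 20976/29617 = 0.71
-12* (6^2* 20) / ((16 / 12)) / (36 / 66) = -11880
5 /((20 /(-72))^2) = 64.80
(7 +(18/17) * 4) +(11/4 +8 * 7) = 4759/68 = 69.99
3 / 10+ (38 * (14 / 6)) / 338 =2851/5070 = 0.56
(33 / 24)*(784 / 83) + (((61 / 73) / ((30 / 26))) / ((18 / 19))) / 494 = 42499823/3271860 = 12.99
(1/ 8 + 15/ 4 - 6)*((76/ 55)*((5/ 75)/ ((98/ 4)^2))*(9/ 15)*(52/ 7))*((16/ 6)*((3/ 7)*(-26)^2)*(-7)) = 181665536/23109625 = 7.86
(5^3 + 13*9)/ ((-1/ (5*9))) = -10890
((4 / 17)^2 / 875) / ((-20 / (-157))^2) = 24649/6321875 = 0.00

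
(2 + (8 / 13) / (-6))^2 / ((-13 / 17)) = -93092/19773 = -4.71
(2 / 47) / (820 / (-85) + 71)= 34/49021 = 0.00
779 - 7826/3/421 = 976051/1263 = 772.80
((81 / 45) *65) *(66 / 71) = 7722/71 = 108.76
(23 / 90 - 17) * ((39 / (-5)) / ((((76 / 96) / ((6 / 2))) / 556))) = 275181.37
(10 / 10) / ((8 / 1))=1/8 = 0.12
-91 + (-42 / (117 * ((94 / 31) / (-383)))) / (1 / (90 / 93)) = -28791/611 = -47.12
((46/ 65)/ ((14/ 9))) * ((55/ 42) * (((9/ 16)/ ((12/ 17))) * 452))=4374117/20384 = 214.59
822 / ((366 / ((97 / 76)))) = 13289/4636 = 2.87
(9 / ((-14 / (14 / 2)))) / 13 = -9/26 = -0.35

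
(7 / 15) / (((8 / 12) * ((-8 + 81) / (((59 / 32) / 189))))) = 59/630720 = 0.00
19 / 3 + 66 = 217/3 = 72.33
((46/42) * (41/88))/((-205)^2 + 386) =943/78375528 = 0.00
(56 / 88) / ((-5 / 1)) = -7/55 = -0.13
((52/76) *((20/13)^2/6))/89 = 200/65949 = 0.00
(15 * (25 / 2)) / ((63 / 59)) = 7375/42 = 175.60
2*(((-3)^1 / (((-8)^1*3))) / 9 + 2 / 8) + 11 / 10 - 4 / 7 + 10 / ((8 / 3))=1514/315 = 4.81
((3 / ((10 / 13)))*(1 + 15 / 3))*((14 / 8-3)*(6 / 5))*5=-351/2 = -175.50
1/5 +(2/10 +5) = 27/5 = 5.40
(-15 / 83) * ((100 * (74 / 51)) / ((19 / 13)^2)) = -6253000/509371 = -12.28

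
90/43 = 2.09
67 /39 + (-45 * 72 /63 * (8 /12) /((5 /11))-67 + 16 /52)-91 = -231.40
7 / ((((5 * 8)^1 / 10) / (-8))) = -14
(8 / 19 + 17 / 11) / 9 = 137/627 = 0.22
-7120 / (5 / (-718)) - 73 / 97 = 99175831/97 = 1022431.25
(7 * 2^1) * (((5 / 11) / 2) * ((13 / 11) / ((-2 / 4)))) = -910/121 = -7.52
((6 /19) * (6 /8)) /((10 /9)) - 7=-2579/380 = -6.79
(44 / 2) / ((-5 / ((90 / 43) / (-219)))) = 132/3139 = 0.04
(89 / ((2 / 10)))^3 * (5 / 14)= 440605625/14 = 31471830.36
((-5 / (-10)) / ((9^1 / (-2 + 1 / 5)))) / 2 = -1/20 = -0.05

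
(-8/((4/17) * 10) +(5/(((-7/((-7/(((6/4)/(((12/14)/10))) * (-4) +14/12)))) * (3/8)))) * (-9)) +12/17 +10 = 317673/35105 = 9.05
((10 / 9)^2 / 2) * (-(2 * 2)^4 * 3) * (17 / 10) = -21760/27 = -805.93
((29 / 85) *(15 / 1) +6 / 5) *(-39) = -20943/85 = -246.39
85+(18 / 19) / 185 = 298793/3515 = 85.01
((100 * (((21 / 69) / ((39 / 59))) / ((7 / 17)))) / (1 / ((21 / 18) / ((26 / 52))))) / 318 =351050/427869 = 0.82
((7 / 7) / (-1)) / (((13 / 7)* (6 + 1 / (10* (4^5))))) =-71680/798733 = -0.09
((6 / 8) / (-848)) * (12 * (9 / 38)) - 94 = -94.00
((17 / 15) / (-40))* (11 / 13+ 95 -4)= -3383/1300 = -2.60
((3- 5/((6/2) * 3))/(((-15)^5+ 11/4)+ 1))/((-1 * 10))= 4/12426075 = 0.00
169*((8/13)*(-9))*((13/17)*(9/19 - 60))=13762008/323 = 42606.84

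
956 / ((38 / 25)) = 11950/19 = 628.95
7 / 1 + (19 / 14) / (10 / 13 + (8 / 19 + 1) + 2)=106123/14490 = 7.32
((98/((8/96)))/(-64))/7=-21/8 = -2.62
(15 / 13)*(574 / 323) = 8610/4199 = 2.05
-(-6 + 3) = 3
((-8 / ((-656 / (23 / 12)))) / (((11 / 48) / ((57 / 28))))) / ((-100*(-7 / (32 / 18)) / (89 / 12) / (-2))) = -38893/4972275 = -0.01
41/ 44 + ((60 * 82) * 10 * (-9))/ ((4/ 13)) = -63320359/44 = -1439099.07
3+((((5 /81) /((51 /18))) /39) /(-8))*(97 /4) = 858763/286416 = 3.00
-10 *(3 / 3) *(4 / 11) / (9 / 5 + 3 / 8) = -1600/957 = -1.67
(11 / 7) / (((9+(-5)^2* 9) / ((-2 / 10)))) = -11/8190 = 0.00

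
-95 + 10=-85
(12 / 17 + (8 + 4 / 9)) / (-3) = -1400/459 = -3.05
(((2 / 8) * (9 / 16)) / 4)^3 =729/16777216 = 0.00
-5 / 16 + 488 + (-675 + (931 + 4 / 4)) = 11915/16 = 744.69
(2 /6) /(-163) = -1/489 = 0.00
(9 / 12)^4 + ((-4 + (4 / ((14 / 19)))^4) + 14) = 540135857/614656 = 878.76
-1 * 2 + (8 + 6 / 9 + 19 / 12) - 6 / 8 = 15/2 = 7.50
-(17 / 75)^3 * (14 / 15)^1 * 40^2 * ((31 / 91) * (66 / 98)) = -214442624/53746875 = -3.99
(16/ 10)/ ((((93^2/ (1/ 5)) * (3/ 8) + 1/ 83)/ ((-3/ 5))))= -15936/269200325 = 0.00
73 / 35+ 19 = 738/35 = 21.09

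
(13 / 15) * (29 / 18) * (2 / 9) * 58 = 21866/1215 = 18.00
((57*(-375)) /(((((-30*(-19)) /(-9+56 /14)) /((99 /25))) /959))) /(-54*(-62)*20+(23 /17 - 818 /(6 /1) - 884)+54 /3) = 10.80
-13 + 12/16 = -49/4 = -12.25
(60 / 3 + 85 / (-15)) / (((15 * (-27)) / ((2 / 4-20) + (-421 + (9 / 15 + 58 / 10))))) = 62221/4050 = 15.36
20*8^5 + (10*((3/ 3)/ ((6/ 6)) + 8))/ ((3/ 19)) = 655930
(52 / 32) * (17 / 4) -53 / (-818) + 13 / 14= 723731/91616 = 7.90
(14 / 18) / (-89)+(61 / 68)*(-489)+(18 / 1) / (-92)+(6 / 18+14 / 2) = -540608785/1252764 = -431.53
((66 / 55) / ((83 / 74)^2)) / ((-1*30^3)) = -1369/38750625 = 0.00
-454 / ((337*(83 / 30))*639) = -4540/5957823 = 0.00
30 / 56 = 15/28 = 0.54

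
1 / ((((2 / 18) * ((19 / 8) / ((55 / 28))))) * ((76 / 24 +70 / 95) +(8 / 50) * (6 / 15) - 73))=-742500/6885991 = -0.11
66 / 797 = 0.08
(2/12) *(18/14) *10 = 2.14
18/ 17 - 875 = -14857/17 = -873.94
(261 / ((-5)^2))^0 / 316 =1/316 = 0.00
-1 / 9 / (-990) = 1/8910 = 0.00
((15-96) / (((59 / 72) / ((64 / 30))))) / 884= -15552/65195 = -0.24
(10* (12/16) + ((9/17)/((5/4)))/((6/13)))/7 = 1431/1190 = 1.20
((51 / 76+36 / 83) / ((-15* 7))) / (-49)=2323/10818220 = 0.00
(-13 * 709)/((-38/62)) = 285727/19 = 15038.26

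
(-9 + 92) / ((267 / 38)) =3154/267 = 11.81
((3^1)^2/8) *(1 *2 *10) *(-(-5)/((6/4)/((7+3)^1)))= 750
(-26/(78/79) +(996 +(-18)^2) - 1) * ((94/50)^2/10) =4283251/9375 = 456.88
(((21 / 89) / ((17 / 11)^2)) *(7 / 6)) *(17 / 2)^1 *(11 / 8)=1.35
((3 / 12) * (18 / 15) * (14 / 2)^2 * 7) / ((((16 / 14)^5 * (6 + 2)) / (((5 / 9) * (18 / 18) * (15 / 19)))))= 28824005/9961472 = 2.89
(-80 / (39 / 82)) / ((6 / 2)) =-6560/117 = -56.07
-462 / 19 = -24.32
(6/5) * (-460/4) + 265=127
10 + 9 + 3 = 22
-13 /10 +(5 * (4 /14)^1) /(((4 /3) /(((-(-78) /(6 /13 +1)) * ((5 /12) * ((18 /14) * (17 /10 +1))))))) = 3031613/37240 = 81.41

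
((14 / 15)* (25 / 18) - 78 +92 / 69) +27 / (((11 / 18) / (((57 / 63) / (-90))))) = -788092/10395 = -75.81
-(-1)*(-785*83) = -65155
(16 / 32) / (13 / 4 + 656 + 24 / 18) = 6/7927 = 0.00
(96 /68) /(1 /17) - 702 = -678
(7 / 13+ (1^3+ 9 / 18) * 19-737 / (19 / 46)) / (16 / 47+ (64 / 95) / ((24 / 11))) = -611310435/226096 = -2703.76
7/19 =0.37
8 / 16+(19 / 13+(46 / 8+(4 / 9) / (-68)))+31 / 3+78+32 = 1018673/7956 = 128.04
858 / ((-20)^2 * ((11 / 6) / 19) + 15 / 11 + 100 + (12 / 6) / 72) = 6455592/1053269 = 6.13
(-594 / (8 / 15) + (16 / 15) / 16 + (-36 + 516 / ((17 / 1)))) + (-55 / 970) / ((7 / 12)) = -775293163/692580 = -1119.43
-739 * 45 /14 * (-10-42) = 864630/7 = 123518.57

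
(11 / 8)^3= 1331/512 = 2.60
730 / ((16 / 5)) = 1825/8 = 228.12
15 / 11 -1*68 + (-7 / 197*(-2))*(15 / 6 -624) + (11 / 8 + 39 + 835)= 13254605/17336 = 764.57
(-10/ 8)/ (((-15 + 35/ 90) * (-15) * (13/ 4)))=-6/3419 = 0.00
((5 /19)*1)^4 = 625/130321 = 0.00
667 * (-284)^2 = 53797552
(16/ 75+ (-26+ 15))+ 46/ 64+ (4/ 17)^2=-6944707/693600 = -10.01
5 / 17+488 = 8301/17 = 488.29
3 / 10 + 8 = 83/10 = 8.30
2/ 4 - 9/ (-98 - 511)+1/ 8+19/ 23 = 54753/37352 = 1.47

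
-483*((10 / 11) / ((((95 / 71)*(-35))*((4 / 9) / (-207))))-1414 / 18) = 210517919/6270 = 33575.43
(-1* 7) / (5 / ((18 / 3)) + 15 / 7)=-294/125 = -2.35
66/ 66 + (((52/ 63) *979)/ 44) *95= 1745.68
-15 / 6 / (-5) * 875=875/2 = 437.50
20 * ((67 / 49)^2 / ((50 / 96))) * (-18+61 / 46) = -330534048/276115 = -1197.09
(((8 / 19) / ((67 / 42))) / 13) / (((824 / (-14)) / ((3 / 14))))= -126/1704547 = 0.00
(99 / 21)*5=165/7 = 23.57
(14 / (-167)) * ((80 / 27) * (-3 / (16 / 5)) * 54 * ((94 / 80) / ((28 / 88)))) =7755/167 = 46.44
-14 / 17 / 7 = -2/17 = -0.12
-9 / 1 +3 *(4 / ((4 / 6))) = 9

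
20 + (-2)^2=24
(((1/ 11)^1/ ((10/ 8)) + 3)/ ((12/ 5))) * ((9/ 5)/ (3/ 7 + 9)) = 1183/4840 = 0.24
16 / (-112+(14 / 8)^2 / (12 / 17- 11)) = -6400/44919 = -0.14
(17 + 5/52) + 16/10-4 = 3821/260 = 14.70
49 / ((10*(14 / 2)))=7/10 = 0.70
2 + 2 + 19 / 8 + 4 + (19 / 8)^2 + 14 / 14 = 1089/64 = 17.02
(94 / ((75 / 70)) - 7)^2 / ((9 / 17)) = 24930857/2025 = 12311.53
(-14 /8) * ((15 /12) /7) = -5/16 = -0.31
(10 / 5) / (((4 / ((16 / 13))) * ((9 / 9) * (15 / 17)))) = 136/195 = 0.70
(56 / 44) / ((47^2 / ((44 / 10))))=28/11045 = 0.00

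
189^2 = 35721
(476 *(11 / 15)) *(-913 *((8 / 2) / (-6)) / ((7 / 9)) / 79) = 1365848/395 = 3457.84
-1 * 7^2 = -49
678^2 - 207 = 459477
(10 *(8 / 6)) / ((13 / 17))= 680/39 = 17.44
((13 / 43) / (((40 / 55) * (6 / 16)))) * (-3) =-143/43 = -3.33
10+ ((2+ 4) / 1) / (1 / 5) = 40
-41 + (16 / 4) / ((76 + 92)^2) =-289295/7056 = -41.00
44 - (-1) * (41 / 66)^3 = 44.24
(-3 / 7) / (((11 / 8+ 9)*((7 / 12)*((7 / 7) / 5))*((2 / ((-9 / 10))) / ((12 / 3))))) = 2592/4067 = 0.64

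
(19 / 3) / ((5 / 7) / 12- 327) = -0.02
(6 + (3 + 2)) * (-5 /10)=-11/2 = -5.50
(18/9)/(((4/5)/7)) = 35/2 = 17.50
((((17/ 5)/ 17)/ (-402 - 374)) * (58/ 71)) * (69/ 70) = -2001/9641800 = 0.00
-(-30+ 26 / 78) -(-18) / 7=677/21 = 32.24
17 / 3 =5.67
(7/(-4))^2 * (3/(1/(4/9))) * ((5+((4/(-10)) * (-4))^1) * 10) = 269.50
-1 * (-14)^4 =-38416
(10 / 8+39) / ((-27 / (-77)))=12397/108 = 114.79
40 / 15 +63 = 197/3 = 65.67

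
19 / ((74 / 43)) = 11.04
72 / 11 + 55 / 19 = 9.44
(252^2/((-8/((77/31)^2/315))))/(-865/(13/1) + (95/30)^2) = 2.75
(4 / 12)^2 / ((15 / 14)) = 14/135 = 0.10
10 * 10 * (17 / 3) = 1700/3 = 566.67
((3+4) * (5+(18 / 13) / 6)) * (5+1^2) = 2856/13 = 219.69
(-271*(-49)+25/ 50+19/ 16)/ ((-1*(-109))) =212491/1744 = 121.84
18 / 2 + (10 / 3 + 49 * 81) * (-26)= -309815/3 = -103271.67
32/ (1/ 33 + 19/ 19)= 528/17 = 31.06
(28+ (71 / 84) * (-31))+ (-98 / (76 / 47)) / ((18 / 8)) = -120361/4788 = -25.14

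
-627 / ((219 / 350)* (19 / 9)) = -34650/73 = -474.66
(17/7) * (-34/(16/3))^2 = 44217/448 = 98.70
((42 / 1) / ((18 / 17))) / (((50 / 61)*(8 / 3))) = 18.15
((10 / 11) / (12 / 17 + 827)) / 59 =170/9132079 = 0.00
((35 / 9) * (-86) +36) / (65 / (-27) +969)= -4029/13049 = -0.31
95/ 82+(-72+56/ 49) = -40007/574 = -69.70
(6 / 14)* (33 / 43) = 99/301 = 0.33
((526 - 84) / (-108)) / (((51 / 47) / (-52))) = 15886/81 = 196.12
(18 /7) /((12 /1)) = 3/14 = 0.21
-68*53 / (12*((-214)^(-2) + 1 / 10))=-206310980/68709 = -3002.68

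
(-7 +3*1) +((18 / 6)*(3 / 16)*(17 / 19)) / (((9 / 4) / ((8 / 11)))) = -802/209 = -3.84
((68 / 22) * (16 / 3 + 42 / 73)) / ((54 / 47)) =1033906/65043 = 15.90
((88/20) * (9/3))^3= 287496/125 = 2299.97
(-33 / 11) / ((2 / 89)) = -267/2 = -133.50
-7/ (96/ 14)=-49/48 = -1.02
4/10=2/5 = 0.40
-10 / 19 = -0.53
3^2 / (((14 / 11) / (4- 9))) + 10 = -355/14 = -25.36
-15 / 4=-3.75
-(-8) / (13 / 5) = 40/13 = 3.08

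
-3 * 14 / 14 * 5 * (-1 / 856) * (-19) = -285/856 = -0.33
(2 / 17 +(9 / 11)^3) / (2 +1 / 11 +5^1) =15055/160446 = 0.09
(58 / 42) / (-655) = -29/13755 = 0.00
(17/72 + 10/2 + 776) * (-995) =-55967755/72 = -777329.93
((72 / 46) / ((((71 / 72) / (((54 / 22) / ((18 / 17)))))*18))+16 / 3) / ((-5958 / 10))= -1492120/160535331 = -0.01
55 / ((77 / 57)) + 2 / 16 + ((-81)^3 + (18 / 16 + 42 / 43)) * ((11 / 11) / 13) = -639213217/15652 = -40839.08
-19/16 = -1.19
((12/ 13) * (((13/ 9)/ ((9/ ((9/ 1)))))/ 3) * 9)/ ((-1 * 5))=-4/5 = -0.80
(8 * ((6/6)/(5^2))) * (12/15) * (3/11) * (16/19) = 1536/26125 = 0.06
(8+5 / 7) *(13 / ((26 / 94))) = 2867/7 = 409.57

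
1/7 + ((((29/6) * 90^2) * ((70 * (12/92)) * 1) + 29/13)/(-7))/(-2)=25532.91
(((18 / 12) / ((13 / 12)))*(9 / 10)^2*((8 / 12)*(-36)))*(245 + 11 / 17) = -36531648/5525 = -6612.06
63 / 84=3/4 = 0.75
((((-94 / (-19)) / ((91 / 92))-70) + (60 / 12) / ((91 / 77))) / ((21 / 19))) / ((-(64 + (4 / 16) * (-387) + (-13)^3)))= -0.02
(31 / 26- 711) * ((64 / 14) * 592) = -174805760/91 = -1920942.42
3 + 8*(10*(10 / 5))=163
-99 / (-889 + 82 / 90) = 4455/39964 = 0.11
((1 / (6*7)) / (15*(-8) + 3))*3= -1/1638 = 0.00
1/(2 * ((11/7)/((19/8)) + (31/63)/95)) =5985/7982 = 0.75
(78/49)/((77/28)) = 312/539 = 0.58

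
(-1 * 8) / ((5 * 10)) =-0.16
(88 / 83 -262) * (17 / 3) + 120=-338306/249 = -1358.66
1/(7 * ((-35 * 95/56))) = -8/3325 = 0.00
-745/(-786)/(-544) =-745/427584 = 0.00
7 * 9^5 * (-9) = -3720087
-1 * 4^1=-4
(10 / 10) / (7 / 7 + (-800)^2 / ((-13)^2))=169/640169 = 0.00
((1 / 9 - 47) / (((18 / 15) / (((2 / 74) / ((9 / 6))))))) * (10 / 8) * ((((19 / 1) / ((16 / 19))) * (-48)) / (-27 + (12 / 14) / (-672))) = -35.30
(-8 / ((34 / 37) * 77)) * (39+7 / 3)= -18352/3927 = -4.67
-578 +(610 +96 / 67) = 2240/67 = 33.43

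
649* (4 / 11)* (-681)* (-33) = 5303628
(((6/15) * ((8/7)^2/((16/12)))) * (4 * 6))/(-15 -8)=-2304/5635 = -0.41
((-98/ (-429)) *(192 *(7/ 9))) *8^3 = 22478848/1287 = 17466.08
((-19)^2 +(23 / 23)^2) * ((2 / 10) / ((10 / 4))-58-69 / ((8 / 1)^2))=-17085857/800 = -21357.32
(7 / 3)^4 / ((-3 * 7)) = -1.41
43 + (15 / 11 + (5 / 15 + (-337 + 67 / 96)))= -102645/352 = -291.61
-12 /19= -0.63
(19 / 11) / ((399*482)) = 1/111342 = 0.00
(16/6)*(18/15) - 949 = -4729/5 = -945.80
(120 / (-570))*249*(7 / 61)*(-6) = 41832/1159 = 36.09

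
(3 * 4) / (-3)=-4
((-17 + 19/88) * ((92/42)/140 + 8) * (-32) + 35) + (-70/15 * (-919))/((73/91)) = 272232811/28105 = 9686.28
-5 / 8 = -0.62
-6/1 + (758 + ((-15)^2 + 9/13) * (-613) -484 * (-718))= 2728890/13 = 209914.62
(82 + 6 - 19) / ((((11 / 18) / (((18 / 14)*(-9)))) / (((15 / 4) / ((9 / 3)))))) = -251505/154 = -1633.15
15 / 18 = 5/6 = 0.83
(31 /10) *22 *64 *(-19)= -414656/5 = -82931.20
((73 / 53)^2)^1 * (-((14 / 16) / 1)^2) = -261121/179776 = -1.45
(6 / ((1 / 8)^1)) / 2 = 24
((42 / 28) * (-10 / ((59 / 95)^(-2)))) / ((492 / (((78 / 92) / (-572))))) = 10443/599144480 = 0.00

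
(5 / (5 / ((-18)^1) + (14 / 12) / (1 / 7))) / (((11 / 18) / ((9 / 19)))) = 7290/14839 = 0.49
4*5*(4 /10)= 8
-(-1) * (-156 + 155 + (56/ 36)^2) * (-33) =-1265/27 = -46.85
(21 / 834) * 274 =959/139 = 6.90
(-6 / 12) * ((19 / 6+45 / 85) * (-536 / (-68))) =-25259/1734 = -14.57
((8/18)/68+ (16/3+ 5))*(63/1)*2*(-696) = -15415008/17 = -906765.18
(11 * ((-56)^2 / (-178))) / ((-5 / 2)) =34496/445 = 77.52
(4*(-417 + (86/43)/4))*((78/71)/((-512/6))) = 97461/4544 = 21.45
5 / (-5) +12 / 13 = -1/13 = -0.08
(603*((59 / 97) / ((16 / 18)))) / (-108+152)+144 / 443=146762235/15125792 = 9.70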